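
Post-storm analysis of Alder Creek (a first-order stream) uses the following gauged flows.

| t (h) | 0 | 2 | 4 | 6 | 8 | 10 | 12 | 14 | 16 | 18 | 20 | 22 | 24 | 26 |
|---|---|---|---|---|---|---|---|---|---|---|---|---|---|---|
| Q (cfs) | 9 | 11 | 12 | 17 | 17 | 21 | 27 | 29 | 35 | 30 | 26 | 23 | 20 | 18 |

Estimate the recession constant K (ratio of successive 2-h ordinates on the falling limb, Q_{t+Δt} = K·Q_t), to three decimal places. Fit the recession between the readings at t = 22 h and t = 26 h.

K ≈ 0.885

Using the recession-limb readings at t = 22 h and t = 26 h: Q falls from 23 to 18 cfs over 2 intervals.
K = (Q₂/Q₁)^(1/2) = (18/23)^(1/2) = 0.885.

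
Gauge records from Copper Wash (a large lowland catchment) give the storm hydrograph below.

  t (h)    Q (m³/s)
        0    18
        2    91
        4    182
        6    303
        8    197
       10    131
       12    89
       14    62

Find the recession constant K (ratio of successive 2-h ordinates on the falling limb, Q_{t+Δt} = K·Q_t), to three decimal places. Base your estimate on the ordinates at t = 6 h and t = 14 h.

K ≈ 0.673

Using the recession-limb readings at t = 6 h and t = 14 h: Q falls from 303 to 62 m³/s over 4 intervals.
K = (Q₂/Q₁)^(1/4) = (62/303)^(1/4) = 0.673.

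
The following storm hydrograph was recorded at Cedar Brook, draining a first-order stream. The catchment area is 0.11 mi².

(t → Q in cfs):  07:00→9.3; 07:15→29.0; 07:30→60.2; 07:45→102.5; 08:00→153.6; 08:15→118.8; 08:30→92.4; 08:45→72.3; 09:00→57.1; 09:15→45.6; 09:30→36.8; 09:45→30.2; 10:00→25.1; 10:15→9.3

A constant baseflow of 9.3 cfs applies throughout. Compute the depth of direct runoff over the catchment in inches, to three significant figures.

d ≈ 2.51 in

Direct runoff: 0.0, 19.7, 50.9, 93.2, 144.3, 109.5, 83.1, 63.0, 47.8, 36.3, 27.5, 20.9, 15.8, 0.0 cfs; ΣQ_DR = 712.0 cfs.
V = ΣQ_DR · Δt = 712.0 × 900 s = 6.408 × 10^5 ft³.
Over A = 0.11 mi², depth = V / A = 2.51 in.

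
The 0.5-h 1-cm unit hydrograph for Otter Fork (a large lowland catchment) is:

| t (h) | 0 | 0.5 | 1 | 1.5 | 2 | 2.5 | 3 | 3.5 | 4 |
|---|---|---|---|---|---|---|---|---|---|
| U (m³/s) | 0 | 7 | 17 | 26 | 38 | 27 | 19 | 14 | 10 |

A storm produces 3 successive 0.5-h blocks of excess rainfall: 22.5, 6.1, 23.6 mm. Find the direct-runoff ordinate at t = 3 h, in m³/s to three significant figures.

By discrete convolution, Q_j = Σ (P_i / 10 mm) · U_{j−i}.
At t = 3 h (j=6): Q = (22.5/10)·19 + (6.1/10)·27 + (23.6/10)·38 = 149 m³/s.

Q ≈ 149 m³/s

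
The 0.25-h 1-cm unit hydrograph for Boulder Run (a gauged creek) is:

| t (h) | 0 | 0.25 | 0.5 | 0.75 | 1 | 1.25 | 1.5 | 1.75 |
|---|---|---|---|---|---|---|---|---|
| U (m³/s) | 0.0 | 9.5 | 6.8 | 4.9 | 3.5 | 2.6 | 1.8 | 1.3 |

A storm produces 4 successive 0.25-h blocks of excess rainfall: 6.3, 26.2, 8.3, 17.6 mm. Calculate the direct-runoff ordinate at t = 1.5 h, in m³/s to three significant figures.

By discrete convolution, Q_j = Σ (P_i / 10 mm) · U_{j−i}.
At t = 1.5 h (j=6): Q = (6.3/10)·1.8 + (26.2/10)·2.6 + (8.3/10)·3.5 + (17.6/10)·4.9 = 19.5 m³/s.

Q ≈ 19.5 m³/s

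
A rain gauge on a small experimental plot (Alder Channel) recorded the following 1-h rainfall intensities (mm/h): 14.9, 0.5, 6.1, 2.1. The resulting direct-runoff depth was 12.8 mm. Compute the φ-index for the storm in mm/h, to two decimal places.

φ ≈ 4.10 mm/h

Only the 2 blocks with intensity above φ contribute runoff: 14.9, 6.1 mm/h.
Σ(I−φ)·Δt = d  ⇒  (14.9+6.1 − 2φ)·1 = 12.8
φ = (21.00 − 12.8/1) / 2 = 4.10 mm/h.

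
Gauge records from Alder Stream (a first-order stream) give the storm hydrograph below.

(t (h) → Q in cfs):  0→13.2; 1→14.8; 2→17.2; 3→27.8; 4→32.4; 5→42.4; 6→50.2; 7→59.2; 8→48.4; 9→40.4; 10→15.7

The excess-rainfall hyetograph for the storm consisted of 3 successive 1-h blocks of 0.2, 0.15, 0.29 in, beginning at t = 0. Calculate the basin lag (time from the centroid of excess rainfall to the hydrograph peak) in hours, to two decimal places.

Centroid of excess rainfall: t_c = Σ P_i·t̄_i / ΣP_i = 1.6406 h (block centres at 0.5, 1.5, 2.5 h).
Hydrograph peak occurs at t = 7 h, so basin lag t_L = 7 − 1.6406 = 5.36 h.

t_L ≈ 5.36 h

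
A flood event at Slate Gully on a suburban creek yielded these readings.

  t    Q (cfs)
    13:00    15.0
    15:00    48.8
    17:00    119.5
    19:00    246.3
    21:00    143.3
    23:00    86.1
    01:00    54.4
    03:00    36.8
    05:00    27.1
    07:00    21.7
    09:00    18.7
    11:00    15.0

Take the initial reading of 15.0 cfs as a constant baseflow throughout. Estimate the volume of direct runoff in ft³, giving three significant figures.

V ≈ 4.70 × 10^6 ft³

Direct-runoff ordinates (Q − Q_b): 0.0, 33.8, 104.5, 231.3, 128.3, 71.1, 39.4, 21.8, 12.1, 6.7, 3.7, 0.0 cfs.
ΣQ_DR = 652.7 cfs.
With Δt = 2 h = 7200 s, V = ΣQ_DR · Δt = 652.7 × 7200 = 4.70 × 10^6 ft³.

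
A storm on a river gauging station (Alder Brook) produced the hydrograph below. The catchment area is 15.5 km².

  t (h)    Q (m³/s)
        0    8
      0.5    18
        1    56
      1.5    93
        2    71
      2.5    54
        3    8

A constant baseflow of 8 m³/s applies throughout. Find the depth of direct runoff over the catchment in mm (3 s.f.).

Direct runoff: 0.0, 10.0, 48.0, 85.0, 63.0, 46.0, 0.0 m³/s; ΣQ_DR = 252.0 m³/s.
V = ΣQ_DR · Δt = 252.0 × 1800 s = 4.536 × 10^5 m³.
Over A = 15.5 km², depth = V / A = 29.3 mm.

d ≈ 29.3 mm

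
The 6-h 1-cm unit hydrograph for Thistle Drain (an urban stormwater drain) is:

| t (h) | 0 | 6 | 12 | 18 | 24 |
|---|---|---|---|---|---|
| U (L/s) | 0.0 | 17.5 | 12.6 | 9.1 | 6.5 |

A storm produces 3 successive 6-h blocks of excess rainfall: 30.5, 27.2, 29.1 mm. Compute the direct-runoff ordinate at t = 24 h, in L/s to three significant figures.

By discrete convolution, Q_j = Σ (P_i / 10 mm) · U_{j−i}.
At t = 24 h (j=4): Q = (30.5/10)·6.5 + (27.2/10)·9.1 + (29.1/10)·12.6 = 81.2 L/s.

Q ≈ 81.2 L/s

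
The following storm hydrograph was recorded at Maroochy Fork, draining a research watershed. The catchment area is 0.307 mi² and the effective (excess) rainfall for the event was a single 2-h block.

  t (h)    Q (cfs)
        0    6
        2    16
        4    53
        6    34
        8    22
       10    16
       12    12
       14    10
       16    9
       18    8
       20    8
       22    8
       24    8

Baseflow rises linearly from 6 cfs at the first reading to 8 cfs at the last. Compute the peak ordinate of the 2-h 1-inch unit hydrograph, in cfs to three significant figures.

Direct runoff: 0.00, 9.83, 46.67, 27.50, 15.33, 9.17, 5.00, 2.83, 1.67, 0.50, 0.33, 0.17, 0.00 cfs; ΣQ_DR = 119.0 cfs, peak = 46.67 cfs.
Runoff depth d = ΣQ_DR·Δt / A = 119.0 × 7200 / (0.307 mi²) = 1.201 in.
The 1-inch UH is the DRH scaled by (1 in)/d, so U_p = 46.67 × 1/1.201 = 38.8 cfs.

U_p ≈ 38.8 cfs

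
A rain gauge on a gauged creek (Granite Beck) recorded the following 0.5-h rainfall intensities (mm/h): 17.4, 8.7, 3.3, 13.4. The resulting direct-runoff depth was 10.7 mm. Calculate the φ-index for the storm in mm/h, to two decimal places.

φ ≈ 6.03 mm/h

Only the 3 blocks with intensity above φ contribute runoff: 17.4, 8.7, 13.4 mm/h.
Σ(I−φ)·Δt = d  ⇒  (17.4+8.7+13.4 − 3φ)·0.5 = 10.7
φ = (39.50 − 10.7/0.5) / 3 = 6.03 mm/h.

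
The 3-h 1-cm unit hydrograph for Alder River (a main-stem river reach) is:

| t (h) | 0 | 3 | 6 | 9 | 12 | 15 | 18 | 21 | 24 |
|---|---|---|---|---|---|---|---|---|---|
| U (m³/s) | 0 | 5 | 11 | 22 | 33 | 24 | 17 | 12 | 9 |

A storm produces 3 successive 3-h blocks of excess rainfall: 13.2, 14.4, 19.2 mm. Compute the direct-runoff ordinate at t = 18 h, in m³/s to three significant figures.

Q ≈ 120 m³/s

By discrete convolution, Q_j = Σ (P_i / 10 mm) · U_{j−i}.
At t = 18 h (j=6): Q = (13.2/10)·17 + (14.4/10)·24 + (19.2/10)·33 = 120 m³/s.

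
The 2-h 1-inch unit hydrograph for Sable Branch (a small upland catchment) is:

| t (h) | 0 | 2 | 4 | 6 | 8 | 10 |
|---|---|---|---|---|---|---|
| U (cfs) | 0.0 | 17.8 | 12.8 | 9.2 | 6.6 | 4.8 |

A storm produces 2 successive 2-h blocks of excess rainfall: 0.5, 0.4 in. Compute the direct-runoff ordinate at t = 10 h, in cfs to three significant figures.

By discrete convolution, Q_j = Σ (P_i / 1 in) · U_{j−i}.
At t = 10 h (j=5): Q = (0.5/1)·4.8 + (0.4/1)·6.6 = 5.04 cfs.

Q ≈ 5.04 cfs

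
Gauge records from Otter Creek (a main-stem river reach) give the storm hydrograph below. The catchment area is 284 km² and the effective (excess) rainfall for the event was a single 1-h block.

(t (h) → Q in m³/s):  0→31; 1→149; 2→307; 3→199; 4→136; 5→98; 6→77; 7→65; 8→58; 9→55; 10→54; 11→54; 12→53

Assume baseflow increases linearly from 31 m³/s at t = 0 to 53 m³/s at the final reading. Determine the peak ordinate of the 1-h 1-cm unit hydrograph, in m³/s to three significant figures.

U_p ≈ 272 m³/s

Direct runoff: 0.00, 116.17, 272.33, 162.50, 97.67, 57.83, 35.00, 21.17, 12.33, 7.50, 4.67, 2.83, 0.00 m³/s; ΣQ_DR = 790.0 m³/s, peak = 272.33 m³/s.
Runoff depth d = ΣQ_DR·Δt / A = 790.0 × 3600 / (284 km²) = 10.01 mm.
The 1-cm UH is the DRH scaled by (10 mm)/d, so U_p = 272.33 × 10/10.01 = 272 m³/s.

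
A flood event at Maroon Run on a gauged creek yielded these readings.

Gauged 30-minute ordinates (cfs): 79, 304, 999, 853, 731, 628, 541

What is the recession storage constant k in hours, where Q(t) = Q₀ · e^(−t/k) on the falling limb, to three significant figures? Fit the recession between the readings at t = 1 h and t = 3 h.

k ≈ 3.26 h

On the falling limb, Q drops from 999 to 541 cfs between t = 1 h and t = 3 h (Δt = 2 h).
k = −Δt / ln(Q₂/Q₁) = −2 / ln(541/999) = 3.26 h.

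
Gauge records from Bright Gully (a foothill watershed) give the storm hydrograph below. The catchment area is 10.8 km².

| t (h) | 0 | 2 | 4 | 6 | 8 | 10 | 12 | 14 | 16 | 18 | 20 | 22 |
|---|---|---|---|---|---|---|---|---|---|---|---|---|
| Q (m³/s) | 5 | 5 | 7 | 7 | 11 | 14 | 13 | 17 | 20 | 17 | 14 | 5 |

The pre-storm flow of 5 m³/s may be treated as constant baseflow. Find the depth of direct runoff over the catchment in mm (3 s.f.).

d ≈ 50.0 mm

Direct runoff: 0.0, 0.0, 2.0, 2.0, 6.0, 9.0, 8.0, 12.0, 15.0, 12.0, 9.0, 0.0 m³/s; ΣQ_DR = 75.00 m³/s.
V = ΣQ_DR · Δt = 75.00 × 7200 s = 5.400 × 10^5 m³.
Over A = 10.8 km², depth = V / A = 50.0 mm.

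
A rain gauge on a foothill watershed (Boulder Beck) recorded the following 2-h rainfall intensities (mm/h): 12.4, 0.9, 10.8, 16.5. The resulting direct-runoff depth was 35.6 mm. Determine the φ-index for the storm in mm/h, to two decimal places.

φ ≈ 7.30 mm/h

Only the 3 blocks with intensity above φ contribute runoff: 12.4, 10.8, 16.5 mm/h.
Σ(I−φ)·Δt = d  ⇒  (12.4+10.8+16.5 − 3φ)·2 = 35.6
φ = (39.70 − 35.6/2) / 3 = 7.30 mm/h.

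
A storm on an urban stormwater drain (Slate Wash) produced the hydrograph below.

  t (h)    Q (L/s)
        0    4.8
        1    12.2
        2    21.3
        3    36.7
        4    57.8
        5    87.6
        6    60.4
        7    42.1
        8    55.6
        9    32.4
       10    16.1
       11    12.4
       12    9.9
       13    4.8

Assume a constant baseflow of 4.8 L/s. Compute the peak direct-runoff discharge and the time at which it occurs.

Q_p = 82.8 L/s at t = 5 h

Subtracting baseflow gives direct-runoff ordinates: 0.0, 7.4, 16.5, 31.9, 53.0, 82.8, 55.6, 37.3, 50.8, 27.6, 11.3, 7.6, 5.1, 0.0 L/s.
The maximum is 82.8 L/s, occurring at the reading for t = 5 h.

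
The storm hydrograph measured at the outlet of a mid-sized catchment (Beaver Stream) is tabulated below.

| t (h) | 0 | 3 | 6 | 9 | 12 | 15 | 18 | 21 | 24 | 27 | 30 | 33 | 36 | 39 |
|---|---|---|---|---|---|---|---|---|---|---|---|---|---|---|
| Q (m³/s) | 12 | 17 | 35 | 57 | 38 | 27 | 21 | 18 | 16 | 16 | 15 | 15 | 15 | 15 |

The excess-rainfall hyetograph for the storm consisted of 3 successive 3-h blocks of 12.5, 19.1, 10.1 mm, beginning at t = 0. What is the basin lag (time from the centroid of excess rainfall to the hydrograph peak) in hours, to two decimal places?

t_L ≈ 4.67 h

Centroid of excess rainfall: t_c = Σ P_i·t̄_i / ΣP_i = 4.3273 h (block centres at 1.5, 4.5, 7.5 h).
Hydrograph peak occurs at t = 9 h, so basin lag t_L = 9 − 4.3273 = 4.67 h.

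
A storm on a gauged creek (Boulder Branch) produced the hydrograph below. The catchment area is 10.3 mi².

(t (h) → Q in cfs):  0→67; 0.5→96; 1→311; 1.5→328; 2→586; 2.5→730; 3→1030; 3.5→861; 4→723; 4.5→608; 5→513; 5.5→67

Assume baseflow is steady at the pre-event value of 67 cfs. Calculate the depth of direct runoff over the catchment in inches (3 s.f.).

Direct runoff: 0.0, 29.0, 244.0, 261.0, 519.0, 663.0, 963.0, 794.0, 656.0, 541.0, 446.0, 0.0 cfs; ΣQ_DR = 5116 cfs.
V = ΣQ_DR · Δt = 5116 × 1800 s = 9.209 × 10^6 ft³.
Over A = 10.3 mi², depth = V / A = 0.385 in.

d ≈ 0.385 in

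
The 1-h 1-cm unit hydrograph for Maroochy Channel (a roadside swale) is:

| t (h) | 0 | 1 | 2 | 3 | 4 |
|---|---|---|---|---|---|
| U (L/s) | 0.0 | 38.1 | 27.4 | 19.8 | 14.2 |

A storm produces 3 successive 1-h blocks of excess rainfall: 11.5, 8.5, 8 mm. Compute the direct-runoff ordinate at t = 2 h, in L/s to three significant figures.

Q ≈ 63.9 L/s

By discrete convolution, Q_j = Σ (P_i / 10 mm) · U_{j−i}.
At t = 2 h (j=2): Q = (11.5/10)·27.4 + (8.5/10)·38.1 + (8/10)·0.0 = 63.9 L/s.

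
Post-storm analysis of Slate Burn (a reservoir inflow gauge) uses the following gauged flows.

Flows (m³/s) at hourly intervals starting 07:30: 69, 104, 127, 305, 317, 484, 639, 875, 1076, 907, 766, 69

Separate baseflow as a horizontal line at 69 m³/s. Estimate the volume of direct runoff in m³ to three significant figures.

Direct-runoff ordinates (Q − Q_b): 0.0, 35.0, 58.0, 236.0, 248.0, 415.0, 570.0, 806.0, 1007.0, 838.0, 697.0, 0.0 m³/s.
ΣQ_DR = 4910 m³/s.
With Δt = 1 h = 3600 s, V = ΣQ_DR · Δt = 4910 × 3600 = 1.77 × 10^7 m³.

V ≈ 1.77 × 10^7 m³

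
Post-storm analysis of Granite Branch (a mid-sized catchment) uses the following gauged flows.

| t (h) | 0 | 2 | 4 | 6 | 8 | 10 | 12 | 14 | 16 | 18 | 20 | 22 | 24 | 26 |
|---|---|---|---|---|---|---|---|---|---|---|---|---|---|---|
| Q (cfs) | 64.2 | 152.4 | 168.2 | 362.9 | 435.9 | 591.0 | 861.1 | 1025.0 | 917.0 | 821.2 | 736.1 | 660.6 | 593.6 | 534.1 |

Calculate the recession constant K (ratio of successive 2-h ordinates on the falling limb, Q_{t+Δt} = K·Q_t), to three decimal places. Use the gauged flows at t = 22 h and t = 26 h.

Using the recession-limb readings at t = 22 h and t = 26 h: Q falls from 660.6 to 534.1 cfs over 2 intervals.
K = (Q₂/Q₁)^(1/2) = (534.1/660.6)^(1/2) = 0.899.

K ≈ 0.899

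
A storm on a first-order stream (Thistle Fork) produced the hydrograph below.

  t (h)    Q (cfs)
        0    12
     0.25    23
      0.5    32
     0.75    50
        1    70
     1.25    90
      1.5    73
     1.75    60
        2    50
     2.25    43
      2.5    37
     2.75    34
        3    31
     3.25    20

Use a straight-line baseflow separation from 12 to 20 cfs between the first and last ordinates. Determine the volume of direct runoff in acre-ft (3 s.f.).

V ≈ 8.29 acre-ft

Direct-runoff ordinates (Q − Q_b): 0.00, 10.38, 18.77, 36.15, 55.54, 74.92, 57.31, 43.69, 33.08, 25.46, 18.85, 15.23, 11.62, 0.00 cfs.
ΣQ_DR = 401.0 cfs.
With Δt = 0.25 h = 900 s, V = ΣQ_DR · Δt = 401.0 × 900 = 3.61 × 10^5 ft³ = 8.29 acre-ft.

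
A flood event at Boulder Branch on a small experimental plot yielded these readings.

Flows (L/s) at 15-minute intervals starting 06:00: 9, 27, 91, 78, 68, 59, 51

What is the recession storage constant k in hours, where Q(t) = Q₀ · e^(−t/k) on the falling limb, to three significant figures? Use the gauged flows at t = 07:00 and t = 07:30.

On the falling limb, Q drops from 68 to 51 L/s between t = 07:00 and t = 07:30 (Δt = 0.5 h).
k = −Δt / ln(Q₂/Q₁) = −0.5 / ln(51/68) = 1.74 h.

k ≈ 1.74 h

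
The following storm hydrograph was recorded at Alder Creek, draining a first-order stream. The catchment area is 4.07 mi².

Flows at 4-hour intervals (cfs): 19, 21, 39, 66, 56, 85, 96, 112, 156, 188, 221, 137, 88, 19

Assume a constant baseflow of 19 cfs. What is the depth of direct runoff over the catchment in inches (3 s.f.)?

d ≈ 1.58 in

Direct runoff: 0.0, 2.0, 20.0, 47.0, 37.0, 66.0, 77.0, 93.0, 137.0, 169.0, 202.0, 118.0, 69.0, 0.0 cfs; ΣQ_DR = 1037 cfs.
V = ΣQ_DR · Δt = 1037 × 14400 s = 1.493 × 10^7 ft³.
Over A = 4.07 mi², depth = V / A = 1.58 in.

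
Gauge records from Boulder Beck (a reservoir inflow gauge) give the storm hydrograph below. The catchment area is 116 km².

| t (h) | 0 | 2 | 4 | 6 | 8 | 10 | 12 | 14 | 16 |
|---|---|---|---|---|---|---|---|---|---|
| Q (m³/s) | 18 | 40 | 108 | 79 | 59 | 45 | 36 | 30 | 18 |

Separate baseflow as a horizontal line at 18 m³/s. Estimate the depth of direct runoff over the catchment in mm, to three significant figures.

Direct runoff: 0.0, 22.0, 90.0, 61.0, 41.0, 27.0, 18.0, 12.0, 0.0 m³/s; ΣQ_DR = 271.0 m³/s.
V = ΣQ_DR · Δt = 271.0 × 7200 s = 1.951 × 10^6 m³.
Over A = 116 km², depth = V / A = 16.8 mm.

d ≈ 16.8 mm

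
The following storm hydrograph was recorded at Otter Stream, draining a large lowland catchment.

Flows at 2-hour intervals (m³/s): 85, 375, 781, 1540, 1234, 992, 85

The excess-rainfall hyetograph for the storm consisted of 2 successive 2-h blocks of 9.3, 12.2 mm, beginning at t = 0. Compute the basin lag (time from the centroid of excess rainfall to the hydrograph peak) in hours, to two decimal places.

t_L ≈ 3.87 h

Centroid of excess rainfall: t_c = Σ P_i·t̄_i / ΣP_i = 2.1349 h (block centres at 1, 3 h).
Hydrograph peak occurs at t = 6 h, so basin lag t_L = 6 − 2.1349 = 3.87 h.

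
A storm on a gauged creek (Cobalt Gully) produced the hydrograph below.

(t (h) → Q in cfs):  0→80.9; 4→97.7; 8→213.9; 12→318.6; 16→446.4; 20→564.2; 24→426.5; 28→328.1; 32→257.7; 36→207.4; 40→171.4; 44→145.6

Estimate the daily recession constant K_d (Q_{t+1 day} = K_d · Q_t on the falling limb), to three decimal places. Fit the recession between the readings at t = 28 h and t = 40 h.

Between t = 28 h and t = 40 h the flow falls from 328.1 to 171.4 cfs over 3×4 h = 12 h.
Per-interval ratio K = (171.4/328.1)^(1/3) = 0.8054; K_d = K^(24/4) = 0.273.

K_d ≈ 0.273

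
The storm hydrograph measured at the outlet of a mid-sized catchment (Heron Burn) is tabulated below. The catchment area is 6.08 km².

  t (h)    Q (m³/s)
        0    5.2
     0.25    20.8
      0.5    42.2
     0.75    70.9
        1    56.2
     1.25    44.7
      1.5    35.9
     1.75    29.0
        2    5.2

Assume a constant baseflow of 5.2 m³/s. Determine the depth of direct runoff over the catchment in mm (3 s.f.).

d ≈ 39.0 mm

Direct runoff: 0.0, 15.6, 37.0, 65.7, 51.0, 39.5, 30.7, 23.8, 0.0 m³/s; ΣQ_DR = 263.3 m³/s.
V = ΣQ_DR · Δt = 263.3 × 900 s = 2.370 × 10^5 m³.
Over A = 6.08 km², depth = V / A = 39.0 mm.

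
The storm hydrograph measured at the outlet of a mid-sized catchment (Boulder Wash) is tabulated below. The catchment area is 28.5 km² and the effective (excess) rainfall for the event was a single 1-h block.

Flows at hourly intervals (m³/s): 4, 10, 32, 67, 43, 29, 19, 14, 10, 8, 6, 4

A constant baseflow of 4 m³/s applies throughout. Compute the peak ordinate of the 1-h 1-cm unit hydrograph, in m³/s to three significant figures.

U_p ≈ 25.2 m³/s

Direct runoff: 0.0, 6.0, 28.0, 63.0, 39.0, 25.0, 15.0, 10.0, 6.0, 4.0, 2.0, 0.0 m³/s; ΣQ_DR = 198.0 m³/s, peak = 63.0 m³/s.
Runoff depth d = ΣQ_DR·Δt / A = 198.0 × 3600 / (28.5 km²) = 25.01 mm.
The 1-cm UH is the DRH scaled by (10 mm)/d, so U_p = 63.0 × 10/25.01 = 25.2 m³/s.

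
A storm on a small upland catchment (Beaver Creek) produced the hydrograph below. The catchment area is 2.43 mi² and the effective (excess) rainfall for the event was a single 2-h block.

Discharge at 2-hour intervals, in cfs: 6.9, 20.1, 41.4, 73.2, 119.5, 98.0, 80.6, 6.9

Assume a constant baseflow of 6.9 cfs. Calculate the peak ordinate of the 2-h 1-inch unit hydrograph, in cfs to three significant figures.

U_p ≈ 226 cfs

Direct runoff: 0.0, 13.2, 34.5, 66.3, 112.6, 91.1, 73.7, 0.0 cfs; ΣQ_DR = 391.4 cfs, peak = 112.6 cfs.
Runoff depth d = ΣQ_DR·Δt / A = 391.4 × 7200 / (2.43 mi²) = 0.4992 in.
The 1-inch UH is the DRH scaled by (1 in)/d, so U_p = 112.6 × 1/0.4992 = 226 cfs.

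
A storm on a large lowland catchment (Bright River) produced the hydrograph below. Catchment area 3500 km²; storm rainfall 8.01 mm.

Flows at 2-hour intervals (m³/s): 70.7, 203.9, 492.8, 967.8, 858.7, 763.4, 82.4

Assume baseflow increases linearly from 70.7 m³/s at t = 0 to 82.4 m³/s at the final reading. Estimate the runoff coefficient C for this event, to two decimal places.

C ≈ 0.75

ΣQ_DR = 2904 m³/s; V = ΣQ_DR·Δt = 2.091 × 10^7 m³.
Runoff depth d = V / A = 5.974 mm.
C = d / P = 5.974 / 8.01 = 0.75.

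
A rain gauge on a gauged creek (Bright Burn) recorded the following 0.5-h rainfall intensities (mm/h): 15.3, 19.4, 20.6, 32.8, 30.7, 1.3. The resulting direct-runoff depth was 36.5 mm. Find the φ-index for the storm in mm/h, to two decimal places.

φ ≈ 9.16 mm/h

Only the 5 blocks with intensity above φ contribute runoff: 15.3, 19.4, 20.6, 32.8, 30.7 mm/h.
Σ(I−φ)·Δt = d  ⇒  (15.3+19.4+20.6+32.8+30.7 − 5φ)·0.5 = 36.5
φ = (118.8 − 36.5/0.5) / 5 = 9.16 mm/h.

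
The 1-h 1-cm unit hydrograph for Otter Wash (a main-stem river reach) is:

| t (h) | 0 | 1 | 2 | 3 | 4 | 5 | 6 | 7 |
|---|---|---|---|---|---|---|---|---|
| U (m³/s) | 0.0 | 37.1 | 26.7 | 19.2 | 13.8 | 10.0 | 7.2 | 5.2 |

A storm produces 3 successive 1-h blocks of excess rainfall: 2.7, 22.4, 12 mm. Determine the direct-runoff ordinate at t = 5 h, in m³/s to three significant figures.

By discrete convolution, Q_j = Σ (P_i / 10 mm) · U_{j−i}.
At t = 5 h (j=5): Q = (2.7/10)·10.0 + (22.4/10)·13.8 + (12/10)·19.2 = 56.7 m³/s.

Q ≈ 56.7 m³/s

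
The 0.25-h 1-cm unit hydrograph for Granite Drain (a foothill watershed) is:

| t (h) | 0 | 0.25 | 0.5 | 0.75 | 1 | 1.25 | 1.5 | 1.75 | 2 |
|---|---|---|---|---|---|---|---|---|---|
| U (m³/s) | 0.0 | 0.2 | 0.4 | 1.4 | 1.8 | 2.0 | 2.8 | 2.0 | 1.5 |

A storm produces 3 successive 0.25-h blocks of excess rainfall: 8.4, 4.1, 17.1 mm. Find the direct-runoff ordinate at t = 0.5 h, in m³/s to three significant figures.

By discrete convolution, Q_j = Σ (P_i / 10 mm) · U_{j−i}.
At t = 0.5 h (j=2): Q = (8.4/10)·0.4 + (4.1/10)·0.2 + (17.1/10)·0.0 = 0.418 m³/s.

Q ≈ 0.418 m³/s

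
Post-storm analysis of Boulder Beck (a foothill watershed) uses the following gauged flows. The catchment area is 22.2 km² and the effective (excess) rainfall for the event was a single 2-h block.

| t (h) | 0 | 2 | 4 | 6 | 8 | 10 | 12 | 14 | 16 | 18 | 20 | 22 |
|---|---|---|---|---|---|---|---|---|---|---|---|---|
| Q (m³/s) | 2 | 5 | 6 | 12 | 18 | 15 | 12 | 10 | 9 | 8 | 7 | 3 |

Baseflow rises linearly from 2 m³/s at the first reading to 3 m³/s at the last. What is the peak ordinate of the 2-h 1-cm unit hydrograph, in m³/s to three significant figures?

Direct runoff: 0.00, 2.91, 3.82, 9.73, 15.64, 12.55, 9.45, 7.36, 6.27, 5.18, 4.09, 0.00 m³/s; ΣQ_DR = 77.00 m³/s, peak = 15.64 m³/s.
Runoff depth d = ΣQ_DR·Δt / A = 77.00 × 7200 / (22.2 km²) = 24.97 mm.
The 1-cm UH is the DRH scaled by (10 mm)/d, so U_p = 15.64 × 10/24.97 = 6.26 m³/s.

U_p ≈ 6.26 m³/s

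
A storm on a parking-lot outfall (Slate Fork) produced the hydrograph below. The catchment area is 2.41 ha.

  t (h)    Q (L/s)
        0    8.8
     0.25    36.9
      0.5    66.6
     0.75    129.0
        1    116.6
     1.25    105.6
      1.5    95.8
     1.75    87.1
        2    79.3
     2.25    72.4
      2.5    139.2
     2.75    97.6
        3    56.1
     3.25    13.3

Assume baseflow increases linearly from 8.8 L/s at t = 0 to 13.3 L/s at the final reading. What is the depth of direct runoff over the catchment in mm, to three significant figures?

Direct runoff: 0.00, 27.75, 57.11, 119.16, 106.42, 95.07, 84.92, 75.88, 67.73, 60.48, 126.94, 84.99, 43.15, 0.00 L/s; ΣQ_DR = 949.6 L/s.
V = ΣQ_DR · Δt = 949.6 × 900 s = 8.546 × 10^5 L.
Over A = 2.41 ha, depth = V / A = 35.5 mm.

d ≈ 35.5 mm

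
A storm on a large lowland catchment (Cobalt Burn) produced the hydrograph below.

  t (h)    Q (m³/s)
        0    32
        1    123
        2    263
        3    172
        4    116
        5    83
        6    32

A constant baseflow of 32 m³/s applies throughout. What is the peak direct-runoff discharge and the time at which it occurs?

Q_p = 231.0 m³/s at t = 2 h

Subtracting baseflow gives direct-runoff ordinates: 0.0, 91.0, 231.0, 140.0, 84.0, 51.0, 0.0 m³/s.
The maximum is 231.0 m³/s, occurring at the reading for t = 2 h.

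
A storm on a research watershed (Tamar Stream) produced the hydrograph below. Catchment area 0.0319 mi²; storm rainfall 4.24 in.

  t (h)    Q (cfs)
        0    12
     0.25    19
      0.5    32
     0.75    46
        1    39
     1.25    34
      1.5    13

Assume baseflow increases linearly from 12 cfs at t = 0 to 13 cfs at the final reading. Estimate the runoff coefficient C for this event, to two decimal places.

ΣQ_DR = 107.5 cfs; V = ΣQ_DR·Δt = 96750 ft³.
Runoff depth d = V / A = 1.305 in.
C = d / P = 1.305 / 4.24 = 0.31.

C ≈ 0.31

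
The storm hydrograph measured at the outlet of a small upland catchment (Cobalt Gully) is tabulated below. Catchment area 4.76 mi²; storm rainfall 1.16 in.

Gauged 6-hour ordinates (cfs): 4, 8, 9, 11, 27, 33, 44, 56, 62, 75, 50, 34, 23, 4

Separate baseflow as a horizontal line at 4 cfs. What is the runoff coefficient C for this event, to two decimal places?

C ≈ 0.65

ΣQ_DR = 384.0 cfs; V = ΣQ_DR·Δt = 8.294 × 10^6 ft³.
Runoff depth d = V / A = 0.7501 in.
C = d / P = 0.7501 / 1.16 = 0.65.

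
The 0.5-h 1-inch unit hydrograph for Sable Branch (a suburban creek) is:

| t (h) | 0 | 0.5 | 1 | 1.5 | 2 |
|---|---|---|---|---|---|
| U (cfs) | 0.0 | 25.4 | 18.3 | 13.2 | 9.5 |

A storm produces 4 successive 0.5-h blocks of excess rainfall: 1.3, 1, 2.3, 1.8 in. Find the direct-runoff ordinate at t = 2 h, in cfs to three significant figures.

By discrete convolution, Q_j = Σ (P_i / 1 in) · U_{j−i}.
At t = 2 h (j=4): Q = (1.3/1)·9.5 + (1/1)·13.2 + (2.3/1)·18.3 + (1.8/1)·25.4 = 113 cfs.

Q ≈ 113 cfs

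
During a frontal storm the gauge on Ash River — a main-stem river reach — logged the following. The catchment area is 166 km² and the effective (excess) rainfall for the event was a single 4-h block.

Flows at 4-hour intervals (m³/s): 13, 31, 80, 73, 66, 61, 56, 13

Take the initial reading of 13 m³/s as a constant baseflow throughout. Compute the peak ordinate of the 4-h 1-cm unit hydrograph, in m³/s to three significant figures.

U_p ≈ 26.7 m³/s

Direct runoff: 0.0, 18.0, 67.0, 60.0, 53.0, 48.0, 43.0, 0.0 m³/s; ΣQ_DR = 289.0 m³/s, peak = 67.0 m³/s.
Runoff depth d = ΣQ_DR·Δt / A = 289.0 × 14400 / (166 km²) = 25.07 mm.
The 1-cm UH is the DRH scaled by (10 mm)/d, so U_p = 67.0 × 10/25.07 = 26.7 m³/s.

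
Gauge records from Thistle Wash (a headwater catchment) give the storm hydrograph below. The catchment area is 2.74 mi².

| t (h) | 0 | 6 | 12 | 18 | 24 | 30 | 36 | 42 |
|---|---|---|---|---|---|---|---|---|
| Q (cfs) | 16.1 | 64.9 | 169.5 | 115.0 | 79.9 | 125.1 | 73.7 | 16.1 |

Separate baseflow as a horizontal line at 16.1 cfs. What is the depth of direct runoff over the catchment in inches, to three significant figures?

Direct runoff: 0.0, 48.8, 153.4, 98.9, 63.8, 109.0, 57.6, 0.0 cfs; ΣQ_DR = 531.5 cfs.
V = ΣQ_DR · Δt = 531.5 × 21600 s = 1.148 × 10^7 ft³.
Over A = 2.74 mi², depth = V / A = 1.80 in.

d ≈ 1.80 in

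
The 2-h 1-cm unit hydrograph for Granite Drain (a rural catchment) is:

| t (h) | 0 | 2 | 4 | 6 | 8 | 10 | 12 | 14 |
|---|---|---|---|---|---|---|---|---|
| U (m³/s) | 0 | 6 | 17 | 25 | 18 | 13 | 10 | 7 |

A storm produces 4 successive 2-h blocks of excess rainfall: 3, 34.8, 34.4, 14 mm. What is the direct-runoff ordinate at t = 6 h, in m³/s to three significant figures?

By discrete convolution, Q_j = Σ (P_i / 10 mm) · U_{j−i}.
At t = 6 h (j=3): Q = (3/10)·25 + (34.8/10)·17 + (34.4/10)·6 + (14/10)·0 = 87.3 m³/s.

Q ≈ 87.3 m³/s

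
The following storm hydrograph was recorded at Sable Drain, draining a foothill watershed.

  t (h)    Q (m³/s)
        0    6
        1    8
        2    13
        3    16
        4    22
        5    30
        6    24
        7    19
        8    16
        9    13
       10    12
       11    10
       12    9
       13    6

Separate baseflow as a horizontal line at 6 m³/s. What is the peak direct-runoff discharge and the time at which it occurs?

Subtracting baseflow gives direct-runoff ordinates: 0.0, 2.0, 7.0, 10.0, 16.0, 24.0, 18.0, 13.0, 10.0, 7.0, 6.0, 4.0, 3.0, 0.0 m³/s.
The maximum is 24.0 m³/s, occurring at the reading for t = 5 h.

Q_p = 24.0 m³/s at t = 5 h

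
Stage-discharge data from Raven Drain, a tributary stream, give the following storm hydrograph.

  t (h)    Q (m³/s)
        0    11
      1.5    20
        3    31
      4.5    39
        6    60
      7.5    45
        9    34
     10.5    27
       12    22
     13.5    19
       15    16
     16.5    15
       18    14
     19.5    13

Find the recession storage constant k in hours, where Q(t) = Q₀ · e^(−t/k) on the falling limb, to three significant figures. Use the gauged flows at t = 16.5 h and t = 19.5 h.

k ≈ 21.0 h

On the falling limb, Q drops from 15 to 13 m³/s between t = 16.5 h and t = 19.5 h (Δt = 3 h).
k = −Δt / ln(Q₂/Q₁) = −3 / ln(13/15) = 21.0 h.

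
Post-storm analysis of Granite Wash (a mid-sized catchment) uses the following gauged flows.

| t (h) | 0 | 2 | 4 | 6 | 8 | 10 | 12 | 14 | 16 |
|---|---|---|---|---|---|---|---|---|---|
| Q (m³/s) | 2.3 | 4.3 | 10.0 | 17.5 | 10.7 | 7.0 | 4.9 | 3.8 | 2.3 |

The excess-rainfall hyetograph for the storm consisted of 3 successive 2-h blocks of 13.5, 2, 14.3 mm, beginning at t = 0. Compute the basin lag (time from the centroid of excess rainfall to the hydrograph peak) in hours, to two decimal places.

t_L ≈ 2.95 h

Centroid of excess rainfall: t_c = Σ P_i·t̄_i / ΣP_i = 3.0537 h (block centres at 1, 3, 5 h).
Hydrograph peak occurs at t = 6 h, so basin lag t_L = 6 − 3.0537 = 2.95 h.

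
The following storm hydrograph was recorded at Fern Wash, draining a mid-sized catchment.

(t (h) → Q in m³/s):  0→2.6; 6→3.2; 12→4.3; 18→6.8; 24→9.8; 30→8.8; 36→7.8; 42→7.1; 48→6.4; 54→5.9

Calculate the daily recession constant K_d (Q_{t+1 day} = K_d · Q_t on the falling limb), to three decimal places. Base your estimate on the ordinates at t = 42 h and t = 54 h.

Between t = 42 h and t = 54 h the flow falls from 7.1 to 5.9 m³/s over 2×6 h = 12 h.
Per-interval ratio K = (5.9/7.1)^(1/2) = 0.9116; K_d = K^(24/6) = 0.691.

K_d ≈ 0.691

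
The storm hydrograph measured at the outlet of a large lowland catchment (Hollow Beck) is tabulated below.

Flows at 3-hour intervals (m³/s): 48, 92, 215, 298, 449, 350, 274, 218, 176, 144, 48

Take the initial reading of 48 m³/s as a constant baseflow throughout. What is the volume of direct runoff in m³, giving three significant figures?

V ≈ 1.93 × 10^7 m³

Direct-runoff ordinates (Q − Q_b): 0.0, 44.0, 167.0, 250.0, 401.0, 302.0, 226.0, 170.0, 128.0, 96.0, 0.0 m³/s.
ΣQ_DR = 1784 m³/s.
With Δt = 3 h = 10800 s, V = ΣQ_DR · Δt = 1784 × 10800 = 1.93 × 10^7 m³.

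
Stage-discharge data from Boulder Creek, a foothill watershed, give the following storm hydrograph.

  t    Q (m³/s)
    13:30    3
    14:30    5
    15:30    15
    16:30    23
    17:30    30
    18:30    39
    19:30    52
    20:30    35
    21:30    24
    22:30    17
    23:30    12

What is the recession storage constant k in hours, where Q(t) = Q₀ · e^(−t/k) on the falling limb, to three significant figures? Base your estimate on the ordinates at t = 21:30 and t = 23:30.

On the falling limb, Q drops from 24 to 12 m³/s between t = 21:30 and t = 23:30 (Δt = 2 h).
k = −Δt / ln(Q₂/Q₁) = −2 / ln(12/24) = 2.89 h.

k ≈ 2.89 h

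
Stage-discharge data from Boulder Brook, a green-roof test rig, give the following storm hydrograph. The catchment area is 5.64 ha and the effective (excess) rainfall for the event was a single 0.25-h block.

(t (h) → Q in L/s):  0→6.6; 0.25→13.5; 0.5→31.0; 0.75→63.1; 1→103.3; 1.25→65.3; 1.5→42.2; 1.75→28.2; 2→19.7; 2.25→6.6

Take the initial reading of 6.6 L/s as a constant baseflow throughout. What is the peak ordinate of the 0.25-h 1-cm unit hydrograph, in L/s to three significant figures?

U_p ≈ 193 L/s

Direct runoff: 0.0, 6.9, 24.4, 56.5, 96.7, 58.7, 35.6, 21.6, 13.1, 0.0 L/s; ΣQ_DR = 313.5 L/s, peak = 96.7 L/s.
Runoff depth d = ΣQ_DR·Δt / A = 313.5 × 900 / (5.64 ha) = 5.003 mm.
The 1-cm UH is the DRH scaled by (10 mm)/d, so U_p = 96.7 × 10/5.003 = 193 L/s.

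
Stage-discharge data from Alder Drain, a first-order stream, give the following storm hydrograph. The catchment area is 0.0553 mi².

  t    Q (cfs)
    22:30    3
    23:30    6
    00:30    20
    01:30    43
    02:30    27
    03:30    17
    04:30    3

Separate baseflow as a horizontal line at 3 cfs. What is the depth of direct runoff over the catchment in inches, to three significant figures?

Direct runoff: 0.0, 3.0, 17.0, 40.0, 24.0, 14.0, 0.0 cfs; ΣQ_DR = 98.00 cfs.
V = ΣQ_DR · Δt = 98.00 × 3600 s = 3.528 × 10^5 ft³.
Over A = 0.0553 mi², depth = V / A = 2.75 in.

d ≈ 2.75 in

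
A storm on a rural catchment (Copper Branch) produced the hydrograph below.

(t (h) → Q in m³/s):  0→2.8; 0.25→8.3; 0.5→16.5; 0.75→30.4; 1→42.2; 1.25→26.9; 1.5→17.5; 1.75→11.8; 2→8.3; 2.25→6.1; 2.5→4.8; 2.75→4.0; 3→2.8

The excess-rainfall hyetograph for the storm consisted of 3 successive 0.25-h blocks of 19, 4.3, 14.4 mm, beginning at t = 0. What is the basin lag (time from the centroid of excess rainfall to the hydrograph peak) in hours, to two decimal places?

t_L ≈ 0.66 h

Centroid of excess rainfall: t_c = Σ P_i·t̄_i / ΣP_i = 0.3445 h (block centres at 0.125, 0.375, 0.625 h).
Hydrograph peak occurs at t = 1 h, so basin lag t_L = 1 − 0.3445 = 0.66 h.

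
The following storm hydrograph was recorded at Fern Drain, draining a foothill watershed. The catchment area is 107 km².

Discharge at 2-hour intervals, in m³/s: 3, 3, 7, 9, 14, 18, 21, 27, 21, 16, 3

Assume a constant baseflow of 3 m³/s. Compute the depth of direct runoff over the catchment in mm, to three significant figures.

Direct runoff: 0.0, 0.0, 4.0, 6.0, 11.0, 15.0, 18.0, 24.0, 18.0, 13.0, 0.0 m³/s; ΣQ_DR = 109.0 m³/s.
V = ΣQ_DR · Δt = 109.0 × 7200 s = 7.848 × 10^5 m³.
Over A = 107 km², depth = V / A = 7.33 mm.

d ≈ 7.33 mm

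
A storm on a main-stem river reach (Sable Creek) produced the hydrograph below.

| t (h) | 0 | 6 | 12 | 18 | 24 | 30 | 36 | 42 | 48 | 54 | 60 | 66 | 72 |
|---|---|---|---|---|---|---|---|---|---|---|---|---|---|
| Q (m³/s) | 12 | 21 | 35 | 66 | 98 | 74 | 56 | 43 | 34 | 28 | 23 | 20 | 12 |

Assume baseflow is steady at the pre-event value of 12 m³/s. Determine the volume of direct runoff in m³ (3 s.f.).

V ≈ 7.91 × 10^6 m³

Direct-runoff ordinates (Q − Q_b): 0.0, 9.0, 23.0, 54.0, 86.0, 62.0, 44.0, 31.0, 22.0, 16.0, 11.0, 8.0, 0.0 m³/s.
ΣQ_DR = 366.0 m³/s.
With Δt = 6 h = 21600 s, V = ΣQ_DR · Δt = 366.0 × 21600 = 7.91 × 10^6 m³.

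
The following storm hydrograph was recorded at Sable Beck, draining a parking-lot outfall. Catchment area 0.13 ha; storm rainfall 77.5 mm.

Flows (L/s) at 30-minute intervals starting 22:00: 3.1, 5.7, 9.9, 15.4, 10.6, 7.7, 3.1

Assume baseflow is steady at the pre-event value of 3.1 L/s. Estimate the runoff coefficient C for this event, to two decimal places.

ΣQ_DR = 33.80 L/s; V = ΣQ_DR·Δt = 60840 L.
Runoff depth d = V / A = 46.80 mm.
C = d / P = 46.80 / 77.5 = 0.60.

C ≈ 0.60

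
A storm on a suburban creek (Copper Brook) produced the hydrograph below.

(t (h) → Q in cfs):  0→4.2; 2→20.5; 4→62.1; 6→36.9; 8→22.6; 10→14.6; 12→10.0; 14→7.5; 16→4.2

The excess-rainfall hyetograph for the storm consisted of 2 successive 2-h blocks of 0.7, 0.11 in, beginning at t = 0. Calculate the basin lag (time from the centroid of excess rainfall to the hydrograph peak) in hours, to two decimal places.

t_L ≈ 2.73 h

Centroid of excess rainfall: t_c = Σ P_i·t̄_i / ΣP_i = 1.2716 h (block centres at 1, 3 h).
Hydrograph peak occurs at t = 4 h, so basin lag t_L = 4 − 1.2716 = 2.73 h.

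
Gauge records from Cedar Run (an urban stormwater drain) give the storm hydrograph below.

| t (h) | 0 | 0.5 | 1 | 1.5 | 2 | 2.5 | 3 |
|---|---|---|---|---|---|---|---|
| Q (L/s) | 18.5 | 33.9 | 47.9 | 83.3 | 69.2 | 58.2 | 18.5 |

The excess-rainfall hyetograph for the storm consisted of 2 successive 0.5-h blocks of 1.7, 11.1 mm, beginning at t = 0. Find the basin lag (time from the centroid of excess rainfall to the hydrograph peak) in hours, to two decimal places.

t_L ≈ 0.82 h

Centroid of excess rainfall: t_c = Σ P_i·t̄_i / ΣP_i = 0.6836 h (block centres at 0.25, 0.75 h).
Hydrograph peak occurs at t = 1.5 h, so basin lag t_L = 1.5 − 0.6836 = 0.82 h.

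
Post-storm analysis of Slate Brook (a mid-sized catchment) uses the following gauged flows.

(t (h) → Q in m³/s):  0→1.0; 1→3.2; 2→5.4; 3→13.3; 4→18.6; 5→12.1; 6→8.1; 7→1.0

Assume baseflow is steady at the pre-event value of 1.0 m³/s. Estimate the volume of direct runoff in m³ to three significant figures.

V ≈ 1.97 × 10^5 m³

Direct-runoff ordinates (Q − Q_b): 0.0, 2.2, 4.4, 12.3, 17.6, 11.1, 7.1, 0.0 m³/s.
ΣQ_DR = 54.70 m³/s.
With Δt = 1 h = 3600 s, V = ΣQ_DR · Δt = 54.70 × 3600 = 1.97 × 10^5 m³.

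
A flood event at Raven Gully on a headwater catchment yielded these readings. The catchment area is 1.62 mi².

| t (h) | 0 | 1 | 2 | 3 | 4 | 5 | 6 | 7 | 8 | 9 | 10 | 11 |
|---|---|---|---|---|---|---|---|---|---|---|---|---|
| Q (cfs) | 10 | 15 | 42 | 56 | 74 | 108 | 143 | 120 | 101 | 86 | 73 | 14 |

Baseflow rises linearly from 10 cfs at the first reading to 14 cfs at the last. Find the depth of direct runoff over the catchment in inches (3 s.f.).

d ≈ 0.668 in

Direct runoff: 0.00, 4.64, 31.27, 44.91, 62.55, 96.18, 130.82, 107.45, 88.09, 72.73, 59.36, 0.00 cfs; ΣQ_DR = 698.0 cfs.
V = ΣQ_DR · Δt = 698.0 × 3600 s = 2.513 × 10^6 ft³.
Over A = 1.62 mi², depth = V / A = 0.668 in.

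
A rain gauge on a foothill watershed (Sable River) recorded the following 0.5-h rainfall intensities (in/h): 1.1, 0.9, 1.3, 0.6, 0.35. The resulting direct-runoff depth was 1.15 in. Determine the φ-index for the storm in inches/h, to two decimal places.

φ ≈ 0.40 in/h

Only the 4 blocks with intensity above φ contribute runoff: 1.1, 0.9, 1.3, 0.6 in/h.
Σ(I−φ)·Δt = d  ⇒  (1.1+0.9+1.3+0.6 − 4φ)·0.5 = 1.15
φ = (3.900 − 1.15/0.5) / 4 = 0.40 in/h.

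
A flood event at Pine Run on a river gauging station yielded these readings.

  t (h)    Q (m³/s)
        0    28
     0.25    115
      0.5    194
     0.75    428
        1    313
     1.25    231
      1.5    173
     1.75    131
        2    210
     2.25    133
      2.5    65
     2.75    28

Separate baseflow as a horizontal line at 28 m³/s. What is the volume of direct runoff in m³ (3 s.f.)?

V ≈ 1.54 × 10^6 m³

Direct-runoff ordinates (Q − Q_b): 0.0, 87.0, 166.0, 400.0, 285.0, 203.0, 145.0, 103.0, 182.0, 105.0, 37.0, 0.0 m³/s.
ΣQ_DR = 1713 m³/s.
With Δt = 0.25 h = 900 s, V = ΣQ_DR · Δt = 1713 × 900 = 1.54 × 10^6 m³.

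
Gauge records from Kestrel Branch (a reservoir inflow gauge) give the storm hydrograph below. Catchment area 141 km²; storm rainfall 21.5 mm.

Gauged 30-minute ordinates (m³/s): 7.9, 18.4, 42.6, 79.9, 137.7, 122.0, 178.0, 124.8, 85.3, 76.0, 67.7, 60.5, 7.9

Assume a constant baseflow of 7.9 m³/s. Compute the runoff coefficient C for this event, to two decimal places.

ΣQ_DR = 906.0 m³/s; V = ΣQ_DR·Δt = 1.631 × 10^6 m³.
Runoff depth d = V / A = 11.57 mm.
C = d / P = 11.57 / 21.5 = 0.54.

C ≈ 0.54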